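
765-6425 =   -  5660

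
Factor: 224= 2^5*7^1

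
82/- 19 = - 5 + 13/19 = - 4.32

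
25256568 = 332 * 76074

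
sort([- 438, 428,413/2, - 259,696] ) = [ - 438,-259, 413/2,428,  696]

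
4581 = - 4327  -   - 8908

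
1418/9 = 157 + 5/9 = 157.56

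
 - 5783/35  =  -166 +27/35 = -165.23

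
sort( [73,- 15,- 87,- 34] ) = [- 87,  -  34, - 15,73 ] 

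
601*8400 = 5048400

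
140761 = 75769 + 64992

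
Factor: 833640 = 2^3  *3^1*5^1*6947^1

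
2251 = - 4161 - -6412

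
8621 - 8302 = 319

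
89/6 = 89/6 = 14.83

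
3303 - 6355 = -3052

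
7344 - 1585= 5759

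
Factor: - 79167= - 3^1*11^1*2399^1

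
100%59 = 41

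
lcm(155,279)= 1395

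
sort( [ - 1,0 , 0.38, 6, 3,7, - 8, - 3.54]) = [ - 8,  -  3.54, -1,0,0.38,3, 6, 7]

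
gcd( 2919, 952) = 7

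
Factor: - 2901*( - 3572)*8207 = 2^2*3^1*19^1*29^1*47^1*283^1*967^1 = 85043987004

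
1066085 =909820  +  156265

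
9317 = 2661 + 6656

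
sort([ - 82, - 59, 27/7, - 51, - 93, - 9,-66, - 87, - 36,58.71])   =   [-93,-87, - 82, - 66 , - 59, - 51, - 36, - 9,27/7,  58.71] 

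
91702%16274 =10332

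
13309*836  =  11126324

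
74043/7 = 74043/7= 10577.57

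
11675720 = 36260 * 322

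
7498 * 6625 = 49674250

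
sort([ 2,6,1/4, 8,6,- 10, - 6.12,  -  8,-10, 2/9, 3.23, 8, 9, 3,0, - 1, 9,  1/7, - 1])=[ - 10, - 10,- 8, - 6.12,- 1 , - 1, 0, 1/7, 2/9,1/4, 2, 3,3.23, 6, 6, 8,8, 9, 9]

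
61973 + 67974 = 129947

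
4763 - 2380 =2383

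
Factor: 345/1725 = 1/5 = 5^( - 1)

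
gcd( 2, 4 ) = 2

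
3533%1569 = 395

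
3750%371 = 40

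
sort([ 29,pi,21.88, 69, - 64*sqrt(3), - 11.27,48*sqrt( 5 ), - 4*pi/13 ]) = [ - 64*sqrt(3 ), - 11.27, - 4*pi/13,pi, 21.88,29,  69,48*sqrt ( 5 )]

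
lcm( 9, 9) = 9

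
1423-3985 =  - 2562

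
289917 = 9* 32213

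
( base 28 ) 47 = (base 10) 119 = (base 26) 4F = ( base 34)3H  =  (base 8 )167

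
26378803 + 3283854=29662657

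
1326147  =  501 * 2647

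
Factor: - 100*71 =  - 7100= - 2^2*5^2*71^1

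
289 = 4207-3918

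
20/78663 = 20/78663=0.00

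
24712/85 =290 + 62/85 = 290.73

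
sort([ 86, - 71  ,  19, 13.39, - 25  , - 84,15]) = [ - 84, - 71, - 25,13.39 , 15,19 , 86]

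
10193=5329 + 4864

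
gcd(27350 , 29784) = 2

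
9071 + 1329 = 10400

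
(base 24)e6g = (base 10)8224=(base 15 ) 2684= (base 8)20040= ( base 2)10000000100000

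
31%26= 5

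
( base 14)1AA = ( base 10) 346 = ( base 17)136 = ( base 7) 1003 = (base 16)15A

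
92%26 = 14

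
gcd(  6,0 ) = 6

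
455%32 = 7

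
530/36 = 14 + 13/18 =14.72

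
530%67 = 61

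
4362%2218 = 2144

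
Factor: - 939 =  - 3^1*313^1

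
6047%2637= 773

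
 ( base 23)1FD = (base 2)1101110111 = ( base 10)887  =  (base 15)3e2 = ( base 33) qt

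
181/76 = 181/76 =2.38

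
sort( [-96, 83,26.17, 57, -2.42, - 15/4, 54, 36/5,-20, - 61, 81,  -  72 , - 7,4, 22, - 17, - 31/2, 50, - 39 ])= [-96,- 72, - 61, - 39, - 20,- 17,-31/2,-7, - 15/4, - 2.42, 4, 36/5, 22, 26.17, 50, 54, 57 , 81, 83]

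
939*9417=8842563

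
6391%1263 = 76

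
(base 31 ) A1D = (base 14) 3738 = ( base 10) 9654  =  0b10010110110110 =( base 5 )302104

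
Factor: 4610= 2^1*5^1* 461^1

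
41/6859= 41/6859 = 0.01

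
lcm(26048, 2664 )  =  234432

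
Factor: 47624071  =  11^1*743^1*5827^1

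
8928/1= 8928= 8928.00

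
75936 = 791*96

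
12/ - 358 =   -  1 + 173/179 = - 0.03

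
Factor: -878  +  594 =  - 2^2*71^1 = - 284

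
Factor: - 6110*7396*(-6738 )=304487255280 = 2^4*3^1*5^1*13^1 * 43^2*47^1*1123^1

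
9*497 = 4473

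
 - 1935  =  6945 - 8880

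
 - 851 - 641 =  - 1492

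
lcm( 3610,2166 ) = 10830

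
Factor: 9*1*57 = 3^3*19^1 = 513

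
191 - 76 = 115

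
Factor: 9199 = 9199^1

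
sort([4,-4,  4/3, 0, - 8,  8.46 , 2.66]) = [- 8, - 4 , 0,4/3 , 2.66, 4,8.46 ] 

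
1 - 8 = -7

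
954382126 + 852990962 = 1807373088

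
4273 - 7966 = -3693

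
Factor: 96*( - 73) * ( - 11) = 2^5*3^1 * 11^1*73^1= 77088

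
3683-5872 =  - 2189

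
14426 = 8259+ 6167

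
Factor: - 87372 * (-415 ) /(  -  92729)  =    -  2^2*3^3*5^1 *7^( - 1) * 13^(-1) *83^1*809^1*1019^( - 1) = - 36259380/92729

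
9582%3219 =3144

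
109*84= 9156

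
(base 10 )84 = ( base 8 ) 124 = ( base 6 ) 220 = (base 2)1010100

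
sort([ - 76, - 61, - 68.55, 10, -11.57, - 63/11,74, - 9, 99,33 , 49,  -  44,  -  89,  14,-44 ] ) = [ - 89, - 76,  -  68.55,-61 , - 44, - 44, - 11.57, - 9,-63/11, 10, 14,33, 49, 74,99]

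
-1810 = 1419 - 3229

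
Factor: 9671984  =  2^4*7^1*86357^1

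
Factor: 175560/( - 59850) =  -44/15  =  -2^2*3^( - 1 )*5^(-1)*11^1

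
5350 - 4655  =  695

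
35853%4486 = 4451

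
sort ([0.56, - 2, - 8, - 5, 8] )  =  [ - 8, - 5, - 2,0.56 , 8]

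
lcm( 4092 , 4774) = 28644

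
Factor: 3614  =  2^1*13^1 * 139^1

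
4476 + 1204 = 5680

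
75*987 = 74025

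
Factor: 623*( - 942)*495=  - 290498670=- 2^1*3^3*5^1*7^1*11^1*89^1*157^1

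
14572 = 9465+5107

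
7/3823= 7/3823 = 0.00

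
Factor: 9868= 2^2*2467^1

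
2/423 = 2/423 = 0.00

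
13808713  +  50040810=63849523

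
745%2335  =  745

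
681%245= 191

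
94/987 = 2/21 = 0.10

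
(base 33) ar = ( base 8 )545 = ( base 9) 436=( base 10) 357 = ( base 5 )2412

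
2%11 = 2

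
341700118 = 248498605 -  -93201513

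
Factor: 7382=2^1*3691^1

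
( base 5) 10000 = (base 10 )625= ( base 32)jh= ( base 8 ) 1161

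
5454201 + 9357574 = 14811775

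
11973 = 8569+3404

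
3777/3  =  1259 = 1259.00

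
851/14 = 60 + 11/14 = 60.79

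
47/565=47/565=0.08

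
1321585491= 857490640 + 464094851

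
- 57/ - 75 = 19/25 = 0.76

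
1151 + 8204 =9355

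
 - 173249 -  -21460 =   -  151789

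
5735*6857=39324895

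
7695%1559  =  1459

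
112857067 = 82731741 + 30125326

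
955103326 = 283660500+671442826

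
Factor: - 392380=-2^2*5^1*23^1*853^1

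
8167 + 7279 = 15446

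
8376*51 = 427176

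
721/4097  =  721/4097 = 0.18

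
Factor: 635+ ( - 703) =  - 2^2*17^1 = - 68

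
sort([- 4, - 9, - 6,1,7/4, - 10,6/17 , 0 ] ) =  [ - 10, - 9, - 6, - 4,0 , 6/17,  1,7/4] 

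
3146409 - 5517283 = -2370874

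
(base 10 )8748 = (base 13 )3C9C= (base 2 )10001000101100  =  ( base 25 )DON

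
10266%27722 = 10266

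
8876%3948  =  980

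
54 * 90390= 4881060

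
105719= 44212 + 61507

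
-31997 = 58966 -90963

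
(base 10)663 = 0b1010010111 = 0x297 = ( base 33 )K3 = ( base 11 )553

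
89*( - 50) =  - 4450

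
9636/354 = 1606/59 = 27.22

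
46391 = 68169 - 21778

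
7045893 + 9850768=16896661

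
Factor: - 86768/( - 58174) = 88/59 = 2^3*11^1*59^( - 1 )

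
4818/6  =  803=803.00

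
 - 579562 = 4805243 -5384805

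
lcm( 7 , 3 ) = 21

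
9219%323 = 175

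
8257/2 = 4128  +  1/2 = 4128.50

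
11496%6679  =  4817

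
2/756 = 1/378 = 0.00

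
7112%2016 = 1064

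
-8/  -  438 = 4/219 = 0.02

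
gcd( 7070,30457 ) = 7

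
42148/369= 114+2/9 = 114.22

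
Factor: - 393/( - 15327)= 1/39= 3^( - 1)*13^( - 1)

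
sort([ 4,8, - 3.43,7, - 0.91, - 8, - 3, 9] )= [  -  8,-3.43, - 3,-0.91, 4, 7,8,9]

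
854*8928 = 7624512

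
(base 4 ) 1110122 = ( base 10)5402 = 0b1010100011010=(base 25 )8G2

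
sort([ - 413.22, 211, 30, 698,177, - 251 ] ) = [ - 413.22 ,-251, 30,177 , 211,  698] 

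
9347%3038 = 233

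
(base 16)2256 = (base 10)8790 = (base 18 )1926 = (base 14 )32BC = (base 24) f66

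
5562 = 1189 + 4373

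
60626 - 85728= - 25102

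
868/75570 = 434/37785 = 0.01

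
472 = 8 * 59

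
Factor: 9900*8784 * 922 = 80178595200 = 2^7*  3^4 * 5^2*11^1*61^1* 461^1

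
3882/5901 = 1294/1967 = 0.66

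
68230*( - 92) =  -6277160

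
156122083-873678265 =-717556182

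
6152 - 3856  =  2296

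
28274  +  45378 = 73652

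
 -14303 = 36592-50895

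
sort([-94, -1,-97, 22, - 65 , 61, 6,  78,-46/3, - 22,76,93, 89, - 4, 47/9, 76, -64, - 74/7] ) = [- 97, - 94,-65, - 64, - 22,  -  46/3,  -  74/7, - 4,  -  1, 47/9, 6, 22,61 , 76, 76, 78,89, 93] 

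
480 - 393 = 87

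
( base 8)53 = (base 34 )19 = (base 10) 43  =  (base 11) 3A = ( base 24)1J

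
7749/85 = 91 + 14/85=91.16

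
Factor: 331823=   17^1*  131^1 * 149^1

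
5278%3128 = 2150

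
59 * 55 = 3245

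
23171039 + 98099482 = 121270521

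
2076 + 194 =2270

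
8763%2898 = 69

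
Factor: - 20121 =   -  3^1*19^1*353^1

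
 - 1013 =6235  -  7248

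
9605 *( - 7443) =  - 71490015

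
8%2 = 0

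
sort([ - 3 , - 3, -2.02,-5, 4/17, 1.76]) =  [-5,  -  3,- 3,-2.02,4/17,1.76 ]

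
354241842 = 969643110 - 615401268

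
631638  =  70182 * 9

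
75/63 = 1 + 4/21 = 1.19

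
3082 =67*46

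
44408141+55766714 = 100174855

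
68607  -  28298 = 40309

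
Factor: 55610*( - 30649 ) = - 1704390890 = - 2^1*5^1*67^1*83^1*30649^1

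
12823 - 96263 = - 83440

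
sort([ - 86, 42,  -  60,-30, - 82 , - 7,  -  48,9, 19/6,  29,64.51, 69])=[- 86 ,  -  82, - 60, - 48,  -  30, - 7, 19/6,  9,29, 42,64.51, 69 ] 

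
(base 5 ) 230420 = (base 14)3003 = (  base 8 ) 20053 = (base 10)8235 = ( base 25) d4a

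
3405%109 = 26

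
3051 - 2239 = 812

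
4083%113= 15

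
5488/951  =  5488/951  =  5.77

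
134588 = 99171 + 35417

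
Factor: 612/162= 34/9 = 2^1 * 3^(-2 )*17^1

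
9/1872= 1/208 = 0.00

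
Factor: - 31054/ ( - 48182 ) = 15527/24091 = 15527^1*24091^( - 1 )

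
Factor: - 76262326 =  - 2^1*7^2*778187^1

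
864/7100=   216/1775 = 0.12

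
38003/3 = 38003/3 = 12667.67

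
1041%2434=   1041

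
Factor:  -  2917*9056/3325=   -  2^5*5^( - 2 )  *7^ ( -1)*19^ ( - 1)*283^1* 2917^1 = - 26416352/3325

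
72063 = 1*72063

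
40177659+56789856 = 96967515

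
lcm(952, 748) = 10472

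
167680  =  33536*5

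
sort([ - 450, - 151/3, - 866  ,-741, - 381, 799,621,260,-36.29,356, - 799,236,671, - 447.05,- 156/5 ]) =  [ -866, - 799, - 741, - 450 , - 447.05,  -  381, - 151/3, - 36.29, - 156/5, 236, 260, 356,621,671,  799 ]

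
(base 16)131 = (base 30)a5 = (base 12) 215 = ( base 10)305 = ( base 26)bj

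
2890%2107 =783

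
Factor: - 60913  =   - 60913^1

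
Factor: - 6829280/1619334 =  - 3414640/809667 = - 2^4*3^( - 2 ) * 5^1* 42683^1*89963^( - 1 ) 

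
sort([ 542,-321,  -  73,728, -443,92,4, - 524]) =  [-524,-443, - 321 , - 73, 4,92,542,728]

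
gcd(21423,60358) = 1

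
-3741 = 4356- 8097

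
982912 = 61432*16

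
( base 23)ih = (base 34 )CN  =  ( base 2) 110101111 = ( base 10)431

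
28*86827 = 2431156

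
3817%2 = 1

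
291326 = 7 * 41618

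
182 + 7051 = 7233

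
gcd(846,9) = 9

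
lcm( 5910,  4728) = 23640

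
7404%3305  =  794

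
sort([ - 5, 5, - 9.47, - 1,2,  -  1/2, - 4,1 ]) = [ - 9.47,-5, - 4,  -  1, - 1/2,1,2,5 ] 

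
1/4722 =1/4722 =0.00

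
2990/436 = 1495/218 = 6.86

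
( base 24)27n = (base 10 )1343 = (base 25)23i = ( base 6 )10115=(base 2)10100111111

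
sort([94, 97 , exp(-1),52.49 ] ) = [ exp(-1),  52.49, 94,97]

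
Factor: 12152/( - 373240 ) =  - 5^ ( - 1)*7^1*43^( - 1)= - 7/215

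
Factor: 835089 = 3^1 * 278363^1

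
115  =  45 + 70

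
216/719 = 216/719= 0.30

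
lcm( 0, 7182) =0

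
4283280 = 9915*432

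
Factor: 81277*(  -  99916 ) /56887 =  - 2^2 * 7^1*17^1*163^( - 1)*349^(- 1)*683^1*24979^1 = - 8120872732/56887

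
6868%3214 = 440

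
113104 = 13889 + 99215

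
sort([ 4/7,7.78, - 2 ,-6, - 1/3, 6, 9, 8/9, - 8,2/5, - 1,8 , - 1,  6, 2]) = [  -  8,-6, - 2,- 1, - 1, - 1/3,2/5,4/7,8/9, 2,6,6 , 7.78,8 , 9]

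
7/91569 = 7/91569 = 0.00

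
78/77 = 78/77 = 1.01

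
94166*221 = 20810686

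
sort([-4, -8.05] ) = [-8.05, - 4]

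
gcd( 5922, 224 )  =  14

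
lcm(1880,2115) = 16920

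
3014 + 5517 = 8531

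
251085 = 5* 50217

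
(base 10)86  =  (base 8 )126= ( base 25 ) 3b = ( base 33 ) 2K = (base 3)10012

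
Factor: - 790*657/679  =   - 519030/679= -  2^1*3^2*5^1*7^ ( - 1 )*73^1*79^1*97^( - 1)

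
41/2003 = 41/2003 =0.02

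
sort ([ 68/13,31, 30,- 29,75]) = [-29, 68/13,30, 31,75 ] 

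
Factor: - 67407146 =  -2^1*59^1  *739^1*773^1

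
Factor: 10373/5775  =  3^ ( - 1 )*5^( - 2)*7^(-1)*23^1 * 41^1 = 943/525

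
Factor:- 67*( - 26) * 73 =127166 = 2^1*13^1*67^1 * 73^1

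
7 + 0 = 7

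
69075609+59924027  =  128999636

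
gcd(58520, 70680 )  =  760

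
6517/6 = 6517/6=1086.17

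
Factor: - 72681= - 3^1*7^1*3461^1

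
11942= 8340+3602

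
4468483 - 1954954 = 2513529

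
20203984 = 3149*6416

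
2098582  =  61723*34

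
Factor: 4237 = 19^1*223^1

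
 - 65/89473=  - 1 + 89408/89473=   -  0.00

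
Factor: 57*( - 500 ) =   -  28500 = - 2^2*3^1*5^3*19^1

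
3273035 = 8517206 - 5244171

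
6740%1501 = 736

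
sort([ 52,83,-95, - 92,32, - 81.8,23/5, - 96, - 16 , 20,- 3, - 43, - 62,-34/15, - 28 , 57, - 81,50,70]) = [-96,-95, -92, -81.8, - 81,-62, - 43, - 28, - 16, - 3, - 34/15,23/5,20,32 , 50 , 52,57,70, 83] 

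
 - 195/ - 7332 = 5/188  =  0.03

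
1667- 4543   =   - 2876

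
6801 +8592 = 15393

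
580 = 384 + 196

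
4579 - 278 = 4301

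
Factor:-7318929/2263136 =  - 2^(-5) * 3^1*53^1*191^1*  197^(-1)*241^1*359^( - 1 )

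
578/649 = 578/649=0.89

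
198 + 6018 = 6216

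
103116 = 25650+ 77466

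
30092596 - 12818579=17274017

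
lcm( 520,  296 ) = 19240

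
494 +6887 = 7381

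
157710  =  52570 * 3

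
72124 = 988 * 73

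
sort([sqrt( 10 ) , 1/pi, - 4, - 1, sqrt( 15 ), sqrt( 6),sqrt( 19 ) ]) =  [-4, - 1,1/pi,sqrt( 6 ), sqrt(10),sqrt( 15 ),  sqrt(19 )] 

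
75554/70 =1079 + 12/35 = 1079.34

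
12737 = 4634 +8103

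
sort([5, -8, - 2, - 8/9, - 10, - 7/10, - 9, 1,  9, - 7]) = [ - 10, - 9, - 8, - 7,  -  2, - 8/9,-7/10,1,5 , 9]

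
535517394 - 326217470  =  209299924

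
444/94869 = 148/31623 = 0.00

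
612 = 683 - 71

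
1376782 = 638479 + 738303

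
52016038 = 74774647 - 22758609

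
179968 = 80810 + 99158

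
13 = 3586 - 3573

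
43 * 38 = 1634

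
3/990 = 1/330 = 0.00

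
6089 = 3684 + 2405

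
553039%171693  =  37960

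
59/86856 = 59/86856 = 0.00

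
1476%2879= 1476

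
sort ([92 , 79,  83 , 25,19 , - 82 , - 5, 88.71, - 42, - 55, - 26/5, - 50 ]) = [-82, - 55, - 50,  -  42, - 26/5, - 5,19 , 25,79 , 83, 88.71,92 ]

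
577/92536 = 577/92536 = 0.01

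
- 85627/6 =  - 85627/6 = -  14271.17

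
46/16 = 23/8 = 2.88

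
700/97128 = 175/24282 = 0.01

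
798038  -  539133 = 258905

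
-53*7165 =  - 379745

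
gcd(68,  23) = 1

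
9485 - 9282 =203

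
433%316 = 117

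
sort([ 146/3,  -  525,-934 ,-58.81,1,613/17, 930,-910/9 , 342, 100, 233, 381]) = [  -  934,-525, - 910/9 , - 58.81 , 1 , 613/17,146/3,100 , 233,  342 , 381,930 ]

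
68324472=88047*776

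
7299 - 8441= - 1142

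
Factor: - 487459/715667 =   -  7^1*83^1*853^( - 1 ) = - 581/853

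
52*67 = 3484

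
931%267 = 130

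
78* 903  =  70434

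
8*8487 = 67896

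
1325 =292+1033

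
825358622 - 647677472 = 177681150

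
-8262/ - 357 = 162/7=23.14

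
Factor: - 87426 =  - 2^1*3^3*1619^1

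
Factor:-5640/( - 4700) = 6/5 = 2^1*3^1*5^ ( - 1)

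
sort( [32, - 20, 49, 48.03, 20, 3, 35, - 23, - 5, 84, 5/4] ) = [ - 23, - 20, - 5, 5/4,  3,20 , 32,35,48.03, 49, 84 ] 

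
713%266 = 181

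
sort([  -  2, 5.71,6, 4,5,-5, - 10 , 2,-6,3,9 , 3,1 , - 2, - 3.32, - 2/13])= [ - 10, - 6 , - 5, - 3.32,  -  2,-2 ,-2/13 , 1,2,  3,3,  4,5,5.71,6,9 ]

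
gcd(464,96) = 16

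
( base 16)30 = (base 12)40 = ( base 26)1m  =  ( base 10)48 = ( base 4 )300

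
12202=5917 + 6285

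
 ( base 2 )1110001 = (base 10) 113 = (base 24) 4H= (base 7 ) 221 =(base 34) 3B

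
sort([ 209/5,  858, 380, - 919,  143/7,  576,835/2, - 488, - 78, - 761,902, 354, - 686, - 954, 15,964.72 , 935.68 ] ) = [-954,- 919 , - 761, - 686, - 488, - 78,15,143/7  ,  209/5,  354, 380,835/2,576 , 858, 902, 935.68, 964.72] 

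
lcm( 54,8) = 216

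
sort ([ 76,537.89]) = [ 76, 537.89]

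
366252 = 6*61042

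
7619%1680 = 899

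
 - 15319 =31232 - 46551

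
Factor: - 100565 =-5^1*20113^1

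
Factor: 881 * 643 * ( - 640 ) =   -  362549120=- 2^7* 5^1 * 643^1*881^1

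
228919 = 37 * 6187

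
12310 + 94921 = 107231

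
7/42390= 7/42390  =  0.00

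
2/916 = 1/458 = 0.00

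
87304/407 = 87304/407 = 214.51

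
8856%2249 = 2109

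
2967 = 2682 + 285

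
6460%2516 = 1428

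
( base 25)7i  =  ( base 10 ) 193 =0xc1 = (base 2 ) 11000001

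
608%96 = 32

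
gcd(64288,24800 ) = 32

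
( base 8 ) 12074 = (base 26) 7h6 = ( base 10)5180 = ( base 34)4gc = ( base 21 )BFE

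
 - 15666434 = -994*15761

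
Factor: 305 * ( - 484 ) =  - 2^2*5^1*11^2*61^1 = -147620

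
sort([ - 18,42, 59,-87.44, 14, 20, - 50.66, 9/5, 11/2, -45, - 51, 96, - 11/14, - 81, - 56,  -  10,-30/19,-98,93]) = [-98,-87.44, - 81 ,-56,-51, - 50.66, - 45, - 18, - 10,-30/19, -11/14,  9/5, 11/2, 14,20, 42, 59, 93,  96]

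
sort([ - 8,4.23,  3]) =[ - 8,3,4.23]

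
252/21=12 = 12.00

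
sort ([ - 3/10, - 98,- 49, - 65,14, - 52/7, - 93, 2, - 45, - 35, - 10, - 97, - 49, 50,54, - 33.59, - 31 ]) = [ - 98, - 97, - 93, - 65, -49,  -  49, - 45, - 35, - 33.59,-31, - 10, - 52/7  , -3/10 , 2,14,  50, 54]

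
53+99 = 152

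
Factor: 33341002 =2^1*79^1* 89^1*2371^1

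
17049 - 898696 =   -  881647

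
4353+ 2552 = 6905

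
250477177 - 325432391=-74955214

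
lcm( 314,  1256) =1256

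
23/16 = 1 + 7/16=1.44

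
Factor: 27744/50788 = 2^3*3^1*17^2*12697^( -1 )  =  6936/12697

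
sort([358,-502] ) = [ - 502,358]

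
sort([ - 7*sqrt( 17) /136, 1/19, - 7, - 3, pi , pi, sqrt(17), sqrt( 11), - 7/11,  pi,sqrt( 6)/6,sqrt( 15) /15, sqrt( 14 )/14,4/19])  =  [ - 7, - 3, - 7/11, - 7*sqrt ( 17 )/136, 1/19,4/19, sqrt(15) /15, sqrt(14 ) /14, sqrt( 6 )/6, pi,pi, pi,sqrt(11), sqrt (17)] 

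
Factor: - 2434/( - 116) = 2^( - 1)*29^( - 1)*1217^1 = 1217/58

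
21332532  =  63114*338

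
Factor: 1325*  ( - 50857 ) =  - 5^2*53^1*50857^1 = - 67385525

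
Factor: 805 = 5^1 * 7^1 * 23^1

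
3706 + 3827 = 7533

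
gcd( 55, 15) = 5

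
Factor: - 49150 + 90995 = 41845 = 5^1*8369^1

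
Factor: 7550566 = 2^1*71^1 * 53173^1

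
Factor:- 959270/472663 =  - 2^1*5^1* 13^1* 19^( - 1) * 47^1*157^1*24877^( - 1)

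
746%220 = 86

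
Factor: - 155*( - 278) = 43090 = 2^1*5^1*31^1*139^1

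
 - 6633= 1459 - 8092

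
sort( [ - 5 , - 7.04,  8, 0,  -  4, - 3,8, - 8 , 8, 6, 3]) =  [-8, - 7.04,- 5, - 4, - 3 , 0, 3, 6, 8,8,8] 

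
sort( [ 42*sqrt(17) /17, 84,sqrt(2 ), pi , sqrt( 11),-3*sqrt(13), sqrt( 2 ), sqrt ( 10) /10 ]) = [ - 3*sqrt(13 ), sqrt( 10)/10, sqrt(2),sqrt( 2), pi,sqrt( 11), 42*sqrt (17) /17, 84 ]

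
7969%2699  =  2571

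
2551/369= 2551/369 = 6.91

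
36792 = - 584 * (  -  63 )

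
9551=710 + 8841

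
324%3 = 0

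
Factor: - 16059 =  - 3^1*53^1 * 101^1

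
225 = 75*3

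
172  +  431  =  603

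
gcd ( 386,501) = 1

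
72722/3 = 72722/3 =24240.67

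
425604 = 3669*116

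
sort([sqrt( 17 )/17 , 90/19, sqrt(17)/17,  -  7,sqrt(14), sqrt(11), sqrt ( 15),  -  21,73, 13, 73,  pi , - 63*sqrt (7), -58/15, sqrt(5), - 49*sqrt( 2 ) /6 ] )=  [ - 63*sqrt(7), - 21,-49*sqrt (2)/6 , - 7, - 58/15, sqrt(17)/17, sqrt(17) /17, sqrt(5), pi,  sqrt ( 11), sqrt(14), sqrt( 15), 90/19, 13, 73, 73 ]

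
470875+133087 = 603962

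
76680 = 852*90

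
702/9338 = 351/4669 = 0.08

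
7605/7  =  7605/7= 1086.43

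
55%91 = 55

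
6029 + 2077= 8106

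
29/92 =29/92=   0.32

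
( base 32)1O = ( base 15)3b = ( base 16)38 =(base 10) 56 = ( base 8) 70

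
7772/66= 117 + 25/33 = 117.76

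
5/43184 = 5/43184 = 0.00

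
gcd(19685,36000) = 5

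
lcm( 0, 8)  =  0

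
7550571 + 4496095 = 12046666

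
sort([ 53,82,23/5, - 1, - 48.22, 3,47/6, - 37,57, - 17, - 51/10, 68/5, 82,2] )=[ - 48.22, - 37, - 17, - 51/10 , - 1, 2, 3 , 23/5, 47/6, 68/5,53,57 , 82,82] 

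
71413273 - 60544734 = 10868539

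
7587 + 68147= 75734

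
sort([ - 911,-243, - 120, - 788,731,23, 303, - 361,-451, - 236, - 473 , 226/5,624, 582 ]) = [ - 911 , - 788,-473,-451 ,  -  361,  -  243, - 236, -120, 23,226/5, 303, 582,624, 731] 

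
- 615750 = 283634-899384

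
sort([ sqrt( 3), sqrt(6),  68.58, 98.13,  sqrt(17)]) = [ sqrt(3), sqrt( 6),sqrt(17 ), 68.58,98.13 ]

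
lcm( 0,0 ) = 0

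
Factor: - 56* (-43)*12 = 28896 = 2^5*3^1*7^1 *43^1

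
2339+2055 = 4394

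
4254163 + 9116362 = 13370525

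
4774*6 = 28644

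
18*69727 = 1255086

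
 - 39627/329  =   - 121 + 26/47  =  -120.45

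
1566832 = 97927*16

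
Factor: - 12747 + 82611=2^3*3^1*41^1* 71^1 = 69864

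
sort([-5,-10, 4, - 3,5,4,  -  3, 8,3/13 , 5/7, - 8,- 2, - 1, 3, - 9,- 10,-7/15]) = [ - 10,-10,  -  9  , - 8, - 5, - 3,- 3,  -  2,-1, -7/15, 3/13,5/7,3,4,4, 5,  8]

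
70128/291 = 23376/97 = 240.99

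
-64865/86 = -755+65/86 = -  754.24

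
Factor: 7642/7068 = 3821/3534 = 2^( - 1)*3^(  -  1)*19^ ( - 1)*31^( - 1 )*3821^1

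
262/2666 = 131/1333 = 0.10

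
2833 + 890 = 3723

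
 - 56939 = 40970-97909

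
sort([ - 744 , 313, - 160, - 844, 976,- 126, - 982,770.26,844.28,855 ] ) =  [ - 982, - 844, - 744, - 160, - 126, 313, 770.26,844.28, 855 , 976 ] 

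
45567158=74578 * 611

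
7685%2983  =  1719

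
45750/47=973 + 19/47=973.40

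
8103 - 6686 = 1417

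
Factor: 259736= 2^3 * 32467^1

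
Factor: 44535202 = 2^1*19^1* 1171979^1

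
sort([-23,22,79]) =[-23,22,79 ]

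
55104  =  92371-37267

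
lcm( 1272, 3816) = 3816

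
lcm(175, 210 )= 1050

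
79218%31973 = 15272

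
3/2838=1/946= 0.00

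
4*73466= 293864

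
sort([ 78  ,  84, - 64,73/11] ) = [ - 64, 73/11,78, 84] 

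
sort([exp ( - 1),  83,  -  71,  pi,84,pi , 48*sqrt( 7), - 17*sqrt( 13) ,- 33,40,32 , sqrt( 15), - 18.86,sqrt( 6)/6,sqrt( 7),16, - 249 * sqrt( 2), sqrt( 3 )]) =[ - 249*sqrt(2), - 71,-17*sqrt( 13), - 33, - 18.86, exp( - 1),sqrt ( 6)/6,sqrt( 3),sqrt( 7),pi,  pi,sqrt( 15),16,32,40,  83,  84,48*sqrt( 7)] 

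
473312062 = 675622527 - 202310465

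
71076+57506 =128582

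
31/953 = 31/953 = 0.03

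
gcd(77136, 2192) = 16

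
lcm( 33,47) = 1551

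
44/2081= 44/2081 = 0.02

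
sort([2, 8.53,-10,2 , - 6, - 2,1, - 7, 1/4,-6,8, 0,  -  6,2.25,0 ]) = [-10,-7, - 6, - 6,  -  6, - 2, 0, 0,1/4, 1, 2,2,2.25,8 , 8.53 ] 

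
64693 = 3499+61194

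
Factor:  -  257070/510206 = -3^1*5^1*11^1*19^1*41^1*71^(-1)*3593^( - 1) = - 128535/255103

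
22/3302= 11/1651 = 0.01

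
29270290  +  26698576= 55968866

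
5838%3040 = 2798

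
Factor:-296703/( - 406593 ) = 27/37 = 3^3*37^( - 1)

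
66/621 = 22/207 = 0.11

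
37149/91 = 408+3/13  =  408.23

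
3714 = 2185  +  1529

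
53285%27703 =25582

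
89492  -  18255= 71237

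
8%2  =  0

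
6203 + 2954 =9157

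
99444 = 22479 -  - 76965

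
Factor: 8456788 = 2^2*2114197^1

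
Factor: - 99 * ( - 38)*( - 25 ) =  - 2^1 * 3^2*5^2*11^1*19^1 = - 94050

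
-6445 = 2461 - 8906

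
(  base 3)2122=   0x47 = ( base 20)3B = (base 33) 25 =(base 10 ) 71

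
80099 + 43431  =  123530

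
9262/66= 140+1/3 = 140.33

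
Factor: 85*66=2^1 * 3^1*5^1*11^1*17^1 = 5610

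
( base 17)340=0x3A7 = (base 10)935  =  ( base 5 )12220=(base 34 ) rh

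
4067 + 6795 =10862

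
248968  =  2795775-2546807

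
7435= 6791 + 644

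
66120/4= 16530= 16530.00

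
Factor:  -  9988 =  - 2^2*  11^1*227^1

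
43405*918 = 39845790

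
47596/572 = 11899/143 = 83.21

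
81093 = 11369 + 69724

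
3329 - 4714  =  -1385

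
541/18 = 30 + 1/18= 30.06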